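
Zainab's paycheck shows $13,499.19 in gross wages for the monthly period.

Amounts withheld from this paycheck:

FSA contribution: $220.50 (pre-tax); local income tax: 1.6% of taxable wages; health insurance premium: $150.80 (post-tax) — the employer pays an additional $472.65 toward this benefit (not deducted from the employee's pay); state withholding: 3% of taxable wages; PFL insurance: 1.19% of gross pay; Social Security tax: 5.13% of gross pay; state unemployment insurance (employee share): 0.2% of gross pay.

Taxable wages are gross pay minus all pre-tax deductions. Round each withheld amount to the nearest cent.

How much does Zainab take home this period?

$11,636.92

FSA contribution: $220.50
Taxable wages = $13,499.19 − $220.50 = $13,278.69
State withholding: $13,278.69 × 0.03 = $398.36
Local income tax: $13,278.69 × 0.016 = $212.46
Social Security tax: $13,499.19 × 0.0513 = $692.51
State unemployment insurance (employee share): $13,499.19 × 0.002 = $27.00
PFL insurance: $13,499.19 × 0.0119 = $160.64
Health insurance premium: $150.80
(Employer's $472.65 toward health insurance premium is not withheld from the employee.)
Total deductions = $220.50 + $398.36 + $212.46 + $692.51 + $27.00 + $160.64 + $150.80 = $1,862.27
Net pay = $13,499.19 − $1,862.27 = $11,636.92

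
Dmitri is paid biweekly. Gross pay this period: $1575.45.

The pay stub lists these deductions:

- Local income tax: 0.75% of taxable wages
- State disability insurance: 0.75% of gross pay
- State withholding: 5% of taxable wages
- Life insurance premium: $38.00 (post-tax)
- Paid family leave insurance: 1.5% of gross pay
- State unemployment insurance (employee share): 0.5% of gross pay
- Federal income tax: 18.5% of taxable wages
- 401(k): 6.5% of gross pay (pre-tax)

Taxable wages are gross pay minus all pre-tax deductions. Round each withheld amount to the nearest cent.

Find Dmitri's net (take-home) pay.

$1034.51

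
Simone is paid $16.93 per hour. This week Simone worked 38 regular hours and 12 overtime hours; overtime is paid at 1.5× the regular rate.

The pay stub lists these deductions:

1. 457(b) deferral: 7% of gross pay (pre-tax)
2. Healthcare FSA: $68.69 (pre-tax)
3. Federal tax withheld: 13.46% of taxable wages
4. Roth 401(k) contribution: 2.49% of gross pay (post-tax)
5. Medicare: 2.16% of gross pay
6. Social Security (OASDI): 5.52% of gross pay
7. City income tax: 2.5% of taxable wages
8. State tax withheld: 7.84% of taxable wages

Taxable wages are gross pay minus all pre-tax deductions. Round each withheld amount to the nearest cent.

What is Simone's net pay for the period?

Regular pay: 38 × $16.93 = $643.34
Overtime pay: 12 × $16.93 × 1.5 = $304.74
Gross pay = $643.34 + $304.74 = $948.08
457(b) deferral: $948.08 × 0.07 = $66.37
Healthcare FSA: $68.69
Pre-tax total = $66.37 + $68.69 = $135.06
Taxable wages = $948.08 − $135.06 = $813.02
State tax withheld: $813.02 × 0.0784 = $63.74
City income tax: $813.02 × 0.025 = $20.33
Federal tax withheld: $813.02 × 0.1346 = $109.43
Medicare: $948.08 × 0.0216 = $20.48
Social Security (OASDI): $948.08 × 0.0552 = $52.33
Roth 401(k) contribution: $948.08 × 0.0249 = $23.61
Total deductions = $66.37 + $68.69 + $63.74 + $20.33 + $109.43 + $20.48 + $52.33 + $23.61 = $424.98
Net pay = $948.08 − $424.98 = $523.10

$523.10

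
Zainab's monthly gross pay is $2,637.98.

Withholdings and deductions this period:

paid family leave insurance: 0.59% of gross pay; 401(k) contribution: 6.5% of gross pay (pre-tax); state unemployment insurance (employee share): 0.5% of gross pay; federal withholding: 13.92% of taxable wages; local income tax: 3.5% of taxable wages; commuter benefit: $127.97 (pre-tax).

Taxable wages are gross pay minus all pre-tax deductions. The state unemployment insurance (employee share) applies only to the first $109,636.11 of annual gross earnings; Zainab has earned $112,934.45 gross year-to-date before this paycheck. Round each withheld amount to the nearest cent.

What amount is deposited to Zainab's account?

401(k) contribution: $2,637.98 × 0.065 = $171.47
Commuter benefit: $127.97
Pre-tax total = $171.47 + $127.97 = $299.44
Taxable wages = $2,637.98 − $299.44 = $2,338.54
Local income tax: $2,338.54 × 0.035 = $81.85
Federal withholding: $2,338.54 × 0.1392 = $325.52
State unemployment insurance (employee share): annual cap $109,636.11 already reached (YTD $112,934.45), so $0.00
Paid family leave insurance: $2,637.98 × 0.0059 = $15.56
Total deductions = $171.47 + $127.97 + $81.85 + $325.52 + $0.00 + $15.56 = $722.37
Net pay = $2,637.98 − $722.37 = $1,915.61

$1,915.61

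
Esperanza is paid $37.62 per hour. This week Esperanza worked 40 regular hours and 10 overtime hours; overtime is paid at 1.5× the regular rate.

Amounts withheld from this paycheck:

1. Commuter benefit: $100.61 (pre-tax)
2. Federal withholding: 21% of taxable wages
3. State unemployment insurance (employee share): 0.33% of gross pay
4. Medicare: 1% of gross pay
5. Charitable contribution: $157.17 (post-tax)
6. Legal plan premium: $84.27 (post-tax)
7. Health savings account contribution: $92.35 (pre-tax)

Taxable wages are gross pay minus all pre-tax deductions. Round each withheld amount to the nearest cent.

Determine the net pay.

Regular pay: 40 × $37.62 = $1504.80
Overtime pay: 10 × $37.62 × 1.5 = $564.30
Gross pay = $1504.80 + $564.30 = $2069.10
Commuter benefit: $100.61
Health savings account contribution: $92.35
Pre-tax total = $100.61 + $92.35 = $192.96
Taxable wages = $2069.10 − $192.96 = $1876.14
Federal withholding: $1876.14 × 0.21 = $393.99
State unemployment insurance (employee share): $2069.10 × 0.0033 = $6.83
Medicare: $2069.10 × 0.01 = $20.69
Charitable contribution: $157.17
Legal plan premium: $84.27
Total deductions = $100.61 + $92.35 + $393.99 + $6.83 + $20.69 + $157.17 + $84.27 = $855.91
Net pay = $2069.10 − $855.91 = $1213.19

$1213.19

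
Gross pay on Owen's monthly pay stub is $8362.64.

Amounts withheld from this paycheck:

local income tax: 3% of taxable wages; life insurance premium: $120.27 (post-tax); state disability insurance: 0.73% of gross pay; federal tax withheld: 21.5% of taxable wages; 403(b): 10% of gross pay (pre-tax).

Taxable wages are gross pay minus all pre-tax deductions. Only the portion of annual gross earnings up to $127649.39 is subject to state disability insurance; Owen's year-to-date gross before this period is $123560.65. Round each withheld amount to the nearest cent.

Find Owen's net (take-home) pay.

403(b): $8362.64 × 0.1 = $836.26
Taxable wages = $8362.64 − $836.26 = $7526.38
Local income tax: $7526.38 × 0.03 = $225.79
Federal tax withheld: $7526.38 × 0.215 = $1618.17
State disability insurance: only $127649.39 − $123560.65 = $4088.74 of this check is subject → $4088.74 × 0.0073 = $29.85
Life insurance premium: $120.27
Total deductions = $836.26 + $225.79 + $1618.17 + $29.85 + $120.27 = $2830.34
Net pay = $8362.64 − $2830.34 = $5532.30

$5532.30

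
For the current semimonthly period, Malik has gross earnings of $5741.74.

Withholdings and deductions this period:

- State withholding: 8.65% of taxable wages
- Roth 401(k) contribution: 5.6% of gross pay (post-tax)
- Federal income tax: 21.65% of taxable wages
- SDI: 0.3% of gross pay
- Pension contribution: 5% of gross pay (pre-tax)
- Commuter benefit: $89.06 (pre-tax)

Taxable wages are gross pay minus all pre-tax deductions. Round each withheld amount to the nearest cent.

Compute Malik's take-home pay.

Pension contribution: $5741.74 × 0.05 = $287.09
Commuter benefit: $89.06
Pre-tax total = $287.09 + $89.06 = $376.15
Taxable wages = $5741.74 − $376.15 = $5365.59
Federal income tax: $5365.59 × 0.2165 = $1161.65
State withholding: $5365.59 × 0.0865 = $464.12
SDI: $5741.74 × 0.003 = $17.23
Roth 401(k) contribution: $5741.74 × 0.056 = $321.54
Total deductions = $287.09 + $89.06 + $1161.65 + $464.12 + $17.23 + $321.54 = $2340.69
Net pay = $5741.74 − $2340.69 = $3401.05

$3401.05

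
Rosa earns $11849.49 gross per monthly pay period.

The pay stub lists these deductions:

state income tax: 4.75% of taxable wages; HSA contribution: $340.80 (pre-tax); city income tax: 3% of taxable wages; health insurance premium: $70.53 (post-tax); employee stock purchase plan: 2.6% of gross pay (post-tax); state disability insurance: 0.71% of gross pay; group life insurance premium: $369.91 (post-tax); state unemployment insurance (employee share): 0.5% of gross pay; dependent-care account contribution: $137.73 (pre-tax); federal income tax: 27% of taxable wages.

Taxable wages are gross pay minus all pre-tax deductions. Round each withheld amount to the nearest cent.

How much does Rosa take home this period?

$6527.64

HSA contribution: $340.80
Dependent-care account contribution: $137.73
Pre-tax total = $340.80 + $137.73 = $478.53
Taxable wages = $11849.49 − $478.53 = $11370.96
State income tax: $11370.96 × 0.0475 = $540.12
City income tax: $11370.96 × 0.03 = $341.13
Federal income tax: $11370.96 × 0.27 = $3070.16
State unemployment insurance (employee share): $11849.49 × 0.005 = $59.25
State disability insurance: $11849.49 × 0.0071 = $84.13
Group life insurance premium: $369.91
Employee stock purchase plan: $11849.49 × 0.026 = $308.09
Health insurance premium: $70.53
Total deductions = $340.80 + $137.73 + $540.12 + $341.13 + $3070.16 + $59.25 + $84.13 + $369.91 + $308.09 + $70.53 = $5321.85
Net pay = $11849.49 − $5321.85 = $6527.64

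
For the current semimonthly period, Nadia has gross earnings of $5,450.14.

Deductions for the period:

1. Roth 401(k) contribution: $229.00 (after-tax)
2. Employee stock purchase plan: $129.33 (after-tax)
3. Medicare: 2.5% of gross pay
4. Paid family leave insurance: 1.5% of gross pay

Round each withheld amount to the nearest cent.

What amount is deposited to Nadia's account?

$4,873.81

Paid family leave insurance: $5,450.14 × 0.015 = $81.75
Medicare: $5,450.14 × 0.025 = $136.25
Employee stock purchase plan: $129.33
Roth 401(k) contribution: $229.00
Total deductions = $81.75 + $136.25 + $129.33 + $229.00 = $576.33
Net pay = $5,450.14 − $576.33 = $4,873.81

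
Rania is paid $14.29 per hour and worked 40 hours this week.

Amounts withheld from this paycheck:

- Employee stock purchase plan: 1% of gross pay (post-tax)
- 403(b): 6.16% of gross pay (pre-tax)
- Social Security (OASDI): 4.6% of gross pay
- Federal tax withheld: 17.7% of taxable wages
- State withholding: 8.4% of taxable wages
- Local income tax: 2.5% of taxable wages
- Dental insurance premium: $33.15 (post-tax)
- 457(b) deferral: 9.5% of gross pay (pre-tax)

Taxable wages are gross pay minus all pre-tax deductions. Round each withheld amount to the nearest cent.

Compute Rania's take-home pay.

$279.05

Gross pay: 40 × $14.29 = $571.60
403(b): $571.60 × 0.0616 = $35.21
457(b) deferral: $571.60 × 0.095 = $54.30
Pre-tax total = $35.21 + $54.30 = $89.51
Taxable wages = $571.60 − $89.51 = $482.09
State withholding: $482.09 × 0.084 = $40.50
Federal tax withheld: $482.09 × 0.177 = $85.33
Local income tax: $482.09 × 0.025 = $12.05
Social Security (OASDI): $571.60 × 0.046 = $26.29
Employee stock purchase plan: $571.60 × 0.01 = $5.72
Dental insurance premium: $33.15
Total deductions = $35.21 + $54.30 + $40.50 + $85.33 + $12.05 + $26.29 + $5.72 + $33.15 = $292.55
Net pay = $571.60 − $292.55 = $279.05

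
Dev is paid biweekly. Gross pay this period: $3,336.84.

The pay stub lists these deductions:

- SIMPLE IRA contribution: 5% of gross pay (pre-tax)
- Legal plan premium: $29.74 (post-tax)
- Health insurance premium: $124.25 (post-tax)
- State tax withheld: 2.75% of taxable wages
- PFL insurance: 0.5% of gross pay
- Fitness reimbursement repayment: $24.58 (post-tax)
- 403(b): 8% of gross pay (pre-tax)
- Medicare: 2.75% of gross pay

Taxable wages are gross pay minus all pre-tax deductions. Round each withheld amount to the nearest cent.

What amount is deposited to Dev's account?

$2,536.21

SIMPLE IRA contribution: $3,336.84 × 0.05 = $166.84
403(b): $3,336.84 × 0.08 = $266.95
Pre-tax total = $166.84 + $266.95 = $433.79
Taxable wages = $3,336.84 − $433.79 = $2,903.05
State tax withheld: $2,903.05 × 0.0275 = $79.83
PFL insurance: $3,336.84 × 0.005 = $16.68
Medicare: $3,336.84 × 0.0275 = $91.76
Fitness reimbursement repayment: $24.58
Legal plan premium: $29.74
Health insurance premium: $124.25
Total deductions = $166.84 + $266.95 + $79.83 + $16.68 + $91.76 + $24.58 + $29.74 + $124.25 = $800.63
Net pay = $3,336.84 − $800.63 = $2,536.21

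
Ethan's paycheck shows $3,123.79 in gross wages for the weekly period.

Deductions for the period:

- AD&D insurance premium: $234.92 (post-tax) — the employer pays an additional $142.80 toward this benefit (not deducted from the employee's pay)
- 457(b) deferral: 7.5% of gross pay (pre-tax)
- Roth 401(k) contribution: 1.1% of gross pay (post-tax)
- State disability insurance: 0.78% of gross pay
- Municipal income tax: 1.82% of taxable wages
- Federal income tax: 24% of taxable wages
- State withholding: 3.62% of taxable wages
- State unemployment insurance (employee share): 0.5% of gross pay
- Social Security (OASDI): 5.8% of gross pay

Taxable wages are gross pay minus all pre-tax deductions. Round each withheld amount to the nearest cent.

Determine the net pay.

457(b) deferral: $3,123.79 × 0.075 = $234.28
Taxable wages = $3,123.79 − $234.28 = $2,889.51
State withholding: $2,889.51 × 0.0362 = $104.60
Municipal income tax: $2,889.51 × 0.0182 = $52.59
Federal income tax: $2,889.51 × 0.24 = $693.48
Social Security (OASDI): $3,123.79 × 0.058 = $181.18
State unemployment insurance (employee share): $3,123.79 × 0.005 = $15.62
State disability insurance: $3,123.79 × 0.0078 = $24.37
Roth 401(k) contribution: $3,123.79 × 0.011 = $34.36
AD&D insurance premium: $234.92
(Employer's $142.80 toward AD&D insurance premium is not withheld from the employee.)
Total deductions = $234.28 + $104.60 + $52.59 + $693.48 + $181.18 + $15.62 + $24.37 + $34.36 + $234.92 = $1,575.40
Net pay = $3,123.79 − $1,575.40 = $1,548.39

$1,548.39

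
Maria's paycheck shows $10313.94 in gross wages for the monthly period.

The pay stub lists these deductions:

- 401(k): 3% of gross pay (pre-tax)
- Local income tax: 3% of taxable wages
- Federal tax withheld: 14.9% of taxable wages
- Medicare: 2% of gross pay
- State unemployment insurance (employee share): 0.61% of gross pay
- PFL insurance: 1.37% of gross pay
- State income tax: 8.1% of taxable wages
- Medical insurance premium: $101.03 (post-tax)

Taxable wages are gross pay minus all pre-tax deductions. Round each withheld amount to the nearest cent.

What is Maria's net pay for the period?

$6891.81

401(k): $10313.94 × 0.03 = $309.42
Taxable wages = $10313.94 − $309.42 = $10004.52
Federal tax withheld: $10004.52 × 0.149 = $1490.67
State income tax: $10004.52 × 0.081 = $810.37
Local income tax: $10004.52 × 0.03 = $300.14
PFL insurance: $10313.94 × 0.0137 = $141.30
State unemployment insurance (employee share): $10313.94 × 0.0061 = $62.92
Medicare: $10313.94 × 0.02 = $206.28
Medical insurance premium: $101.03
Total deductions = $309.42 + $1490.67 + $810.37 + $300.14 + $141.30 + $62.92 + $206.28 + $101.03 = $3422.13
Net pay = $10313.94 − $3422.13 = $6891.81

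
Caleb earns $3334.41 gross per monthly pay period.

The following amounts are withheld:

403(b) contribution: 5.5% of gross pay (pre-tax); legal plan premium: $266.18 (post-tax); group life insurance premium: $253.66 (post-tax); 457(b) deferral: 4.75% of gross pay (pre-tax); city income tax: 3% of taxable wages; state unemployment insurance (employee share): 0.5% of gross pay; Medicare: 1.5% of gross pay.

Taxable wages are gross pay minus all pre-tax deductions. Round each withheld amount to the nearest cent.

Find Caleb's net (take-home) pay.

457(b) deferral: $3334.41 × 0.0475 = $158.38
403(b) contribution: $3334.41 × 0.055 = $183.39
Pre-tax total = $158.38 + $183.39 = $341.77
Taxable wages = $3334.41 − $341.77 = $2992.64
City income tax: $2992.64 × 0.03 = $89.78
State unemployment insurance (employee share): $3334.41 × 0.005 = $16.67
Medicare: $3334.41 × 0.015 = $50.02
Group life insurance premium: $253.66
Legal plan premium: $266.18
Total deductions = $158.38 + $183.39 + $89.78 + $16.67 + $50.02 + $253.66 + $266.18 = $1018.08
Net pay = $3334.41 − $1018.08 = $2316.33

$2316.33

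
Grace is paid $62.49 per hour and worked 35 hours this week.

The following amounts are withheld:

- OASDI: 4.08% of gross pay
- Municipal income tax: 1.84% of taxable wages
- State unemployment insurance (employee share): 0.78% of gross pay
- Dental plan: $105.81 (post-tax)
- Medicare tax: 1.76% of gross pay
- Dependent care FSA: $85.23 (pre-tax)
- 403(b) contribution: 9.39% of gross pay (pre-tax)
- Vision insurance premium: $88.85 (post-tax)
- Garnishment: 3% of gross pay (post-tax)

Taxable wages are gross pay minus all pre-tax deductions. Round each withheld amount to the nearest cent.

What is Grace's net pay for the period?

$1,456.59

Gross pay: 35 × $62.49 = $2,187.15
Dependent care FSA: $85.23
403(b) contribution: $2,187.15 × 0.0939 = $205.37
Pre-tax total = $85.23 + $205.37 = $290.60
Taxable wages = $2,187.15 − $290.60 = $1,896.55
Municipal income tax: $1,896.55 × 0.0184 = $34.90
OASDI: $2,187.15 × 0.0408 = $89.24
State unemployment insurance (employee share): $2,187.15 × 0.0078 = $17.06
Medicare tax: $2,187.15 × 0.0176 = $38.49
Garnishment: $2,187.15 × 0.03 = $65.61
Dental plan: $105.81
Vision insurance premium: $88.85
Total deductions = $85.23 + $205.37 + $34.90 + $89.24 + $17.06 + $38.49 + $65.61 + $105.81 + $88.85 = $730.56
Net pay = $2,187.15 − $730.56 = $1,456.59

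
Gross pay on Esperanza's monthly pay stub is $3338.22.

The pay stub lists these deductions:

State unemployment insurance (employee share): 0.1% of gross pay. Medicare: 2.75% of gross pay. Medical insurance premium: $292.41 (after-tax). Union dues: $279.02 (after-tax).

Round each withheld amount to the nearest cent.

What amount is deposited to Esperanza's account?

Medicare: $3338.22 × 0.0275 = $91.80
State unemployment insurance (employee share): $3338.22 × 0.001 = $3.34
Medical insurance premium: $292.41
Union dues: $279.02
Total deductions = $91.80 + $3.34 + $292.41 + $279.02 = $666.57
Net pay = $3338.22 − $666.57 = $2671.65

$2671.65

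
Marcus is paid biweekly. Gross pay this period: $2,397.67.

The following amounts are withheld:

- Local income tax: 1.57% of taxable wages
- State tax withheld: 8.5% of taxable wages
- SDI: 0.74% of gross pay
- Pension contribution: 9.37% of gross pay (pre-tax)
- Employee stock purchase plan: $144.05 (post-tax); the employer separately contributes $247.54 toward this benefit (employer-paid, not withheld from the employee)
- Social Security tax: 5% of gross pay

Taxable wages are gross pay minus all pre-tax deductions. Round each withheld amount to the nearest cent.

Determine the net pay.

$1,672.51

Pension contribution: $2,397.67 × 0.0937 = $224.66
Taxable wages = $2,397.67 − $224.66 = $2,173.01
Local income tax: $2,173.01 × 0.0157 = $34.12
State tax withheld: $2,173.01 × 0.085 = $184.71
Social Security tax: $2,397.67 × 0.05 = $119.88
SDI: $2,397.67 × 0.0074 = $17.74
Employee stock purchase plan: $144.05
(Employer's $247.54 toward employee stock purchase plan is not withheld from the employee.)
Total deductions = $224.66 + $34.12 + $184.71 + $119.88 + $17.74 + $144.05 = $725.16
Net pay = $2,397.67 − $725.16 = $1,672.51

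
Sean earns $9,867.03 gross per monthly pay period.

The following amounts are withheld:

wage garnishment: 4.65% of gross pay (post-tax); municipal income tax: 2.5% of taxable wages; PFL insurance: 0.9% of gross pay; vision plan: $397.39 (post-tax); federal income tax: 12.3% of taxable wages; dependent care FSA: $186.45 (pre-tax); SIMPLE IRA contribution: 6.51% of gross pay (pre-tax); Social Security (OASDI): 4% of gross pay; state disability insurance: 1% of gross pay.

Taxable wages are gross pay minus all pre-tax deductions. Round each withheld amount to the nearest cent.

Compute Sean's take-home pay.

$6,262.22

Dependent care FSA: $186.45
SIMPLE IRA contribution: $9,867.03 × 0.0651 = $642.34
Pre-tax total = $186.45 + $642.34 = $828.79
Taxable wages = $9,867.03 − $828.79 = $9,038.24
Federal income tax: $9,038.24 × 0.123 = $1,111.70
Municipal income tax: $9,038.24 × 0.025 = $225.96
Social Security (OASDI): $9,867.03 × 0.04 = $394.68
PFL insurance: $9,867.03 × 0.009 = $88.80
State disability insurance: $9,867.03 × 0.01 = $98.67
Vision plan: $397.39
Wage garnishment: $9,867.03 × 0.0465 = $458.82
Total deductions = $186.45 + $642.34 + $1,111.70 + $225.96 + $394.68 + $88.80 + $98.67 + $397.39 + $458.82 = $3,604.81
Net pay = $9,867.03 − $3,604.81 = $6,262.22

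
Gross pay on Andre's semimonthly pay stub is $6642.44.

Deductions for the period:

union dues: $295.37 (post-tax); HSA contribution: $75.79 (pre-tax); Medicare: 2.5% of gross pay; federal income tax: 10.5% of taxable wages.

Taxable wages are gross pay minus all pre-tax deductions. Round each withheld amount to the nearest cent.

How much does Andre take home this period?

$5415.72

HSA contribution: $75.79
Taxable wages = $6642.44 − $75.79 = $6566.65
Federal income tax: $6566.65 × 0.105 = $689.50
Medicare: $6642.44 × 0.025 = $166.06
Union dues: $295.37
Total deductions = $75.79 + $689.50 + $166.06 + $295.37 = $1226.72
Net pay = $6642.44 − $1226.72 = $5415.72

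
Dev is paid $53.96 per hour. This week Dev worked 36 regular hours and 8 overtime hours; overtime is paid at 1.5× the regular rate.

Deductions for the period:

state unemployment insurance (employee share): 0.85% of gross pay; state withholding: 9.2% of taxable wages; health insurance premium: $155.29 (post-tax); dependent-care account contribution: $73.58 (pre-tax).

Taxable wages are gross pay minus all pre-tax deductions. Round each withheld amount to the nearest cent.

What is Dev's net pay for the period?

$2,107.67

Regular pay: 36 × $53.96 = $1,942.56
Overtime pay: 8 × $53.96 × 1.5 = $647.52
Gross pay = $1,942.56 + $647.52 = $2,590.08
Dependent-care account contribution: $73.58
Taxable wages = $2,590.08 − $73.58 = $2,516.50
State withholding: $2,516.50 × 0.092 = $231.52
State unemployment insurance (employee share): $2,590.08 × 0.0085 = $22.02
Health insurance premium: $155.29
Total deductions = $73.58 + $231.52 + $22.02 + $155.29 = $482.41
Net pay = $2,590.08 − $482.41 = $2,107.67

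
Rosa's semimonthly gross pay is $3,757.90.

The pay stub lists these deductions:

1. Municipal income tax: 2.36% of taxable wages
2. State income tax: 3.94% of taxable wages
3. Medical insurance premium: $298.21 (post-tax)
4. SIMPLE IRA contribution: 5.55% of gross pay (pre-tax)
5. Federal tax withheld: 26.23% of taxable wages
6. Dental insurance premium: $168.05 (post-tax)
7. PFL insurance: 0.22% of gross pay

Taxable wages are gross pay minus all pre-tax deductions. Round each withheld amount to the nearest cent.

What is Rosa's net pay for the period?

SIMPLE IRA contribution: $3,757.90 × 0.0555 = $208.56
Taxable wages = $3,757.90 − $208.56 = $3,549.34
Municipal income tax: $3,549.34 × 0.0236 = $83.76
State income tax: $3,549.34 × 0.0394 = $139.84
Federal tax withheld: $3,549.34 × 0.2623 = $930.99
PFL insurance: $3,757.90 × 0.0022 = $8.27
Medical insurance premium: $298.21
Dental insurance premium: $168.05
Total deductions = $208.56 + $83.76 + $139.84 + $930.99 + $8.27 + $298.21 + $168.05 = $1,837.68
Net pay = $3,757.90 − $1,837.68 = $1,920.22

$1,920.22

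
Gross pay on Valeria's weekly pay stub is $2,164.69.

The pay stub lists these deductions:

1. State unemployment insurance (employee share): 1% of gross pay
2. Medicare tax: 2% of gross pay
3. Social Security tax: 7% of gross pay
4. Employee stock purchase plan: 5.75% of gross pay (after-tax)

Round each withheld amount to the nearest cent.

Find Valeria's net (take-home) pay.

State unemployment insurance (employee share): $2,164.69 × 0.01 = $21.65
Medicare tax: $2,164.69 × 0.02 = $43.29
Social Security tax: $2,164.69 × 0.07 = $151.53
Employee stock purchase plan: $2,164.69 × 0.0575 = $124.47
Total deductions = $21.65 + $43.29 + $151.53 + $124.47 = $340.94
Net pay = $2,164.69 − $340.94 = $1,823.75

$1,823.75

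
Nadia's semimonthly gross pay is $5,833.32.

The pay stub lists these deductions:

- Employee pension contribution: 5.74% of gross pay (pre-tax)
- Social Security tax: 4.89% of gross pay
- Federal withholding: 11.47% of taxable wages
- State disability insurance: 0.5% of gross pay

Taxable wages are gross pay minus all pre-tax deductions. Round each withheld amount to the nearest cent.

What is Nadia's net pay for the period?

$4,553.39

Employee pension contribution: $5,833.32 × 0.0574 = $334.83
Taxable wages = $5,833.32 − $334.83 = $5,498.49
Federal withholding: $5,498.49 × 0.1147 = $630.68
State disability insurance: $5,833.32 × 0.005 = $29.17
Social Security tax: $5,833.32 × 0.0489 = $285.25
Total deductions = $334.83 + $630.68 + $29.17 + $285.25 = $1,279.93
Net pay = $5,833.32 − $1,279.93 = $4,553.39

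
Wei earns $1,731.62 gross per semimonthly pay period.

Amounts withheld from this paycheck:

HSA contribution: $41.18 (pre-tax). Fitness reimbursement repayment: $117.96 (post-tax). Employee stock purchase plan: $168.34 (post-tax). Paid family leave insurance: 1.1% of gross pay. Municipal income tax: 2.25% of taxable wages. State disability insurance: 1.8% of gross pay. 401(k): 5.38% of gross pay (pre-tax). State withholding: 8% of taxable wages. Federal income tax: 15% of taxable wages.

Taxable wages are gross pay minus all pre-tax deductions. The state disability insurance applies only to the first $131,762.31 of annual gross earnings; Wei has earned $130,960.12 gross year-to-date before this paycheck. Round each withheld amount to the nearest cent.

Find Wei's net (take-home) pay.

HSA contribution: $41.18
401(k): $1,731.62 × 0.0538 = $93.16
Pre-tax total = $41.18 + $93.16 = $134.34
Taxable wages = $1,731.62 − $134.34 = $1,597.28
Federal income tax: $1,597.28 × 0.15 = $239.59
State withholding: $1,597.28 × 0.08 = $127.78
Municipal income tax: $1,597.28 × 0.0225 = $35.94
State disability insurance: only $131,762.31 − $130,960.12 = $802.19 of this check is subject → $802.19 × 0.018 = $14.44
Paid family leave insurance: $1,731.62 × 0.011 = $19.05
Fitness reimbursement repayment: $117.96
Employee stock purchase plan: $168.34
Total deductions = $41.18 + $93.16 + $239.59 + $127.78 + $35.94 + $14.44 + $19.05 + $117.96 + $168.34 = $857.44
Net pay = $1,731.62 − $857.44 = $874.18

$874.18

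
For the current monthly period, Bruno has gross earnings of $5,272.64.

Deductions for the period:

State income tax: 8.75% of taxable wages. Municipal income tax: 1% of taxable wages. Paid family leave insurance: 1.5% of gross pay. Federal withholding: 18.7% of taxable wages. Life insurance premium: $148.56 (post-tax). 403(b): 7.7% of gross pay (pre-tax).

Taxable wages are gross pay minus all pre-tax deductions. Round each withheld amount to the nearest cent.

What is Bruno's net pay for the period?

403(b): $5,272.64 × 0.077 = $405.99
Taxable wages = $5,272.64 − $405.99 = $4,866.65
State income tax: $4,866.65 × 0.0875 = $425.83
Federal withholding: $4,866.65 × 0.187 = $910.06
Municipal income tax: $4,866.65 × 0.01 = $48.67
Paid family leave insurance: $5,272.64 × 0.015 = $79.09
Life insurance premium: $148.56
Total deductions = $405.99 + $425.83 + $910.06 + $48.67 + $79.09 + $148.56 = $2,018.20
Net pay = $5,272.64 − $2,018.20 = $3,254.44

$3,254.44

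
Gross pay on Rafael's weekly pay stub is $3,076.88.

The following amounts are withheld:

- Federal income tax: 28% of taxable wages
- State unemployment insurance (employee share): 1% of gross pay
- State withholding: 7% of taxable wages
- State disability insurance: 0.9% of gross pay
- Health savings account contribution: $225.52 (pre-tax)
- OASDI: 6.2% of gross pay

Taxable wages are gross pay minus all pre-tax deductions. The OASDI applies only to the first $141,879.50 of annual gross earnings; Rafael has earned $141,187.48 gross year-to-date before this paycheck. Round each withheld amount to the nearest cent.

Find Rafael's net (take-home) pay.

$1,752.01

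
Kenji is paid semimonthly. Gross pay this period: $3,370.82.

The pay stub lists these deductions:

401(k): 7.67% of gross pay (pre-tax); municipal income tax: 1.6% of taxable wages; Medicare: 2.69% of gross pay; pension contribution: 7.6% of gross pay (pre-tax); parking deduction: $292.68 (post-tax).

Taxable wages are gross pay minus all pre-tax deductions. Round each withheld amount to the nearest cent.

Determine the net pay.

$2,427.04

Pension contribution: $3,370.82 × 0.076 = $256.18
401(k): $3,370.82 × 0.0767 = $258.54
Pre-tax total = $256.18 + $258.54 = $514.72
Taxable wages = $3,370.82 − $514.72 = $2,856.10
Municipal income tax: $2,856.10 × 0.016 = $45.70
Medicare: $3,370.82 × 0.0269 = $90.68
Parking deduction: $292.68
Total deductions = $256.18 + $258.54 + $45.70 + $90.68 + $292.68 = $943.78
Net pay = $3,370.82 − $943.78 = $2,427.04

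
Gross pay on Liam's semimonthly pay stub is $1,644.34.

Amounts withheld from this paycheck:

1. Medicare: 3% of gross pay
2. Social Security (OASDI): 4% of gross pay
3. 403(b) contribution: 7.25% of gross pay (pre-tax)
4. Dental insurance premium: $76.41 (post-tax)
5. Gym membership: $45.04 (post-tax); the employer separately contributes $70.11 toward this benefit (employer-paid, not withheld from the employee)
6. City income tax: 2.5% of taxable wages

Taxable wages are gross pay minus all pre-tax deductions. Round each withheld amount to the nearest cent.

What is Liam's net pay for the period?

403(b) contribution: $1,644.34 × 0.0725 = $119.21
Taxable wages = $1,644.34 − $119.21 = $1,525.13
City income tax: $1,525.13 × 0.025 = $38.13
Social Security (OASDI): $1,644.34 × 0.04 = $65.77
Medicare: $1,644.34 × 0.03 = $49.33
Dental insurance premium: $76.41
Gym membership: $45.04
(Employer's $70.11 toward gym membership is not withheld from the employee.)
Total deductions = $119.21 + $38.13 + $65.77 + $49.33 + $76.41 + $45.04 = $393.89
Net pay = $1,644.34 − $393.89 = $1,250.45

$1,250.45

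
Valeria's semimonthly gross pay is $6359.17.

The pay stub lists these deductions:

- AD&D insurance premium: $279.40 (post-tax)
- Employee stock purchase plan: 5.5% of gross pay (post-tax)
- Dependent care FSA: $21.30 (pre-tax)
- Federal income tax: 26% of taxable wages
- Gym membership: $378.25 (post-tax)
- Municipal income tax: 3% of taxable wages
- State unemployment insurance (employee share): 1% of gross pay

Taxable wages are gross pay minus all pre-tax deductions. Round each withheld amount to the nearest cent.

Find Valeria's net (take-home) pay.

$3428.89

Dependent care FSA: $21.30
Taxable wages = $6359.17 − $21.30 = $6337.87
Federal income tax: $6337.87 × 0.26 = $1647.85
Municipal income tax: $6337.87 × 0.03 = $190.14
State unemployment insurance (employee share): $6359.17 × 0.01 = $63.59
AD&D insurance premium: $279.40
Employee stock purchase plan: $6359.17 × 0.055 = $349.75
Gym membership: $378.25
Total deductions = $21.30 + $1647.85 + $190.14 + $63.59 + $279.40 + $349.75 + $378.25 = $2930.28
Net pay = $6359.17 − $2930.28 = $3428.89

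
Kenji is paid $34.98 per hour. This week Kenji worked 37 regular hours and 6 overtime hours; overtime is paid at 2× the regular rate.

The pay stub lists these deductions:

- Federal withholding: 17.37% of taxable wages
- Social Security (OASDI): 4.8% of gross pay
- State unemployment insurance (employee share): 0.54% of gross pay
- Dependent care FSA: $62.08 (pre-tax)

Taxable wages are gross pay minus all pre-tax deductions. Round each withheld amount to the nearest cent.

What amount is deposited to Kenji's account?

$1,273.47

Regular pay: 37 × $34.98 = $1,294.26
Overtime pay: 6 × $34.98 × 2 = $419.76
Gross pay = $1,294.26 + $419.76 = $1,714.02
Dependent care FSA: $62.08
Taxable wages = $1,714.02 − $62.08 = $1,651.94
Federal withholding: $1,651.94 × 0.1737 = $286.94
Social Security (OASDI): $1,714.02 × 0.048 = $82.27
State unemployment insurance (employee share): $1,714.02 × 0.0054 = $9.26
Total deductions = $62.08 + $286.94 + $82.27 + $9.26 = $440.55
Net pay = $1,714.02 − $440.55 = $1,273.47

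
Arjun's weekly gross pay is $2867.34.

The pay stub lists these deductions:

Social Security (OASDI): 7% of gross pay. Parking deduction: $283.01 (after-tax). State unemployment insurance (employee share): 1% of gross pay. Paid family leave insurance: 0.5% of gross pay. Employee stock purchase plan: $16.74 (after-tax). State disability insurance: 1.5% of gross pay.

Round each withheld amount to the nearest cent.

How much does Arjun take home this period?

Social Security (OASDI): $2867.34 × 0.07 = $200.71
State unemployment insurance (employee share): $2867.34 × 0.01 = $28.67
State disability insurance: $2867.34 × 0.015 = $43.01
Paid family leave insurance: $2867.34 × 0.005 = $14.34
Employee stock purchase plan: $16.74
Parking deduction: $283.01
Total deductions = $200.71 + $28.67 + $43.01 + $14.34 + $16.74 + $283.01 = $586.48
Net pay = $2867.34 − $586.48 = $2280.86

$2280.86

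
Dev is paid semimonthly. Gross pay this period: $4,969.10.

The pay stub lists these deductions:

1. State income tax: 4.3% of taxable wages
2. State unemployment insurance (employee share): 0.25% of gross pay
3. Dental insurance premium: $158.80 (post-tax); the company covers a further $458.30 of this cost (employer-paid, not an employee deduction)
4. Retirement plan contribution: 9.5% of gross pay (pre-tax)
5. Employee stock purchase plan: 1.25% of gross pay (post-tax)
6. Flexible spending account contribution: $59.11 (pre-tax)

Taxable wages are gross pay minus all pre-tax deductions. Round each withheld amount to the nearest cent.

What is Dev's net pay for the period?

$4,013.77

Flexible spending account contribution: $59.11
Retirement plan contribution: $4,969.10 × 0.095 = $472.06
Pre-tax total = $59.11 + $472.06 = $531.17
Taxable wages = $4,969.10 − $531.17 = $4,437.93
State income tax: $4,437.93 × 0.043 = $190.83
State unemployment insurance (employee share): $4,969.10 × 0.0025 = $12.42
Employee stock purchase plan: $4,969.10 × 0.0125 = $62.11
Dental insurance premium: $158.80
(Employer's $458.30 toward dental insurance premium is not withheld from the employee.)
Total deductions = $59.11 + $472.06 + $190.83 + $12.42 + $62.11 + $158.80 = $955.33
Net pay = $4,969.10 − $955.33 = $4,013.77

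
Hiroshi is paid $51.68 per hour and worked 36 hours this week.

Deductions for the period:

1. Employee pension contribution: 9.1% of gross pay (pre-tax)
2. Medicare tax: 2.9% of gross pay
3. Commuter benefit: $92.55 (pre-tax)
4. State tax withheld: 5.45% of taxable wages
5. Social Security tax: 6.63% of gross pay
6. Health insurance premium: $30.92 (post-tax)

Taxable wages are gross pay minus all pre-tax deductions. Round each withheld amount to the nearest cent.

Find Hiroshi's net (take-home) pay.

Gross pay: 36 × $51.68 = $1,860.48
Commuter benefit: $92.55
Employee pension contribution: $1,860.48 × 0.091 = $169.30
Pre-tax total = $92.55 + $169.30 = $261.85
Taxable wages = $1,860.48 − $261.85 = $1,598.63
State tax withheld: $1,598.63 × 0.0545 = $87.13
Medicare tax: $1,860.48 × 0.029 = $53.95
Social Security tax: $1,860.48 × 0.0663 = $123.35
Health insurance premium: $30.92
Total deductions = $92.55 + $169.30 + $87.13 + $53.95 + $123.35 + $30.92 = $557.20
Net pay = $1,860.48 − $557.20 = $1,303.28

$1,303.28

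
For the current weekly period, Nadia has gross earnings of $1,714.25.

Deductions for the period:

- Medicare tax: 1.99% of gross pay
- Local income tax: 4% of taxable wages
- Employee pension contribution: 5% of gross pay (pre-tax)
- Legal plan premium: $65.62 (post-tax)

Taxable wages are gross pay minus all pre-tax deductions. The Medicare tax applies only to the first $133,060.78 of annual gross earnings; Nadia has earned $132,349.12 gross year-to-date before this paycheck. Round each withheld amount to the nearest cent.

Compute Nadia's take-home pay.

$1,483.62

Employee pension contribution: $1,714.25 × 0.05 = $85.71
Taxable wages = $1,714.25 − $85.71 = $1,628.54
Local income tax: $1,628.54 × 0.04 = $65.14
Medicare tax: only $133,060.78 − $132,349.12 = $711.66 of this check is subject → $711.66 × 0.0199 = $14.16
Legal plan premium: $65.62
Total deductions = $85.71 + $65.14 + $14.16 + $65.62 = $230.63
Net pay = $1,714.25 − $230.63 = $1,483.62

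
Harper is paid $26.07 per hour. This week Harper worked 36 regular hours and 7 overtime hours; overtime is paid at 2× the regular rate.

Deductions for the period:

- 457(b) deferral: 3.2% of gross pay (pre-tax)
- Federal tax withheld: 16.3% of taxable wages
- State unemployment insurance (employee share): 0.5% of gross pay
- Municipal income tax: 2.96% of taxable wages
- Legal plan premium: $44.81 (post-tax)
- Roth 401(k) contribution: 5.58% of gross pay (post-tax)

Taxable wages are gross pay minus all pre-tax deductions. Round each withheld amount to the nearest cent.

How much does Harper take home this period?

Regular pay: 36 × $26.07 = $938.52
Overtime pay: 7 × $26.07 × 2 = $364.98
Gross pay = $938.52 + $364.98 = $1303.50
457(b) deferral: $1303.50 × 0.032 = $41.71
Taxable wages = $1303.50 − $41.71 = $1261.79
Federal tax withheld: $1261.79 × 0.163 = $205.67
Municipal income tax: $1261.79 × 0.0296 = $37.35
State unemployment insurance (employee share): $1303.50 × 0.005 = $6.52
Roth 401(k) contribution: $1303.50 × 0.0558 = $72.74
Legal plan premium: $44.81
Total deductions = $41.71 + $205.67 + $37.35 + $6.52 + $72.74 + $44.81 = $408.80
Net pay = $1303.50 − $408.80 = $894.70

$894.70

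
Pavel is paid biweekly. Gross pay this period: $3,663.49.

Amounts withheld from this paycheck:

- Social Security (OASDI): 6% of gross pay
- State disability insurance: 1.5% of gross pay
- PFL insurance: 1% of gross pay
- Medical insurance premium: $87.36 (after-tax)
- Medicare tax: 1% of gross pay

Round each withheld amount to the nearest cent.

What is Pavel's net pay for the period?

$3,228.11

PFL insurance: $3,663.49 × 0.01 = $36.63
Social Security (OASDI): $3,663.49 × 0.06 = $219.81
Medicare tax: $3,663.49 × 0.01 = $36.63
State disability insurance: $3,663.49 × 0.015 = $54.95
Medical insurance premium: $87.36
Total deductions = $36.63 + $219.81 + $36.63 + $54.95 + $87.36 = $435.38
Net pay = $3,663.49 − $435.38 = $3,228.11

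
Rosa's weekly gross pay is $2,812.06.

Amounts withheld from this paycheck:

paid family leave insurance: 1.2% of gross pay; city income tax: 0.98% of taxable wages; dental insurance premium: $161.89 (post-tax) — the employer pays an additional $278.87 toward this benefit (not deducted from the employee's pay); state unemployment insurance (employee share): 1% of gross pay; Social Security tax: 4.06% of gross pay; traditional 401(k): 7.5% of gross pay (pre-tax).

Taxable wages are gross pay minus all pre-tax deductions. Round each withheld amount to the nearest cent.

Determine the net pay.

$2,237.75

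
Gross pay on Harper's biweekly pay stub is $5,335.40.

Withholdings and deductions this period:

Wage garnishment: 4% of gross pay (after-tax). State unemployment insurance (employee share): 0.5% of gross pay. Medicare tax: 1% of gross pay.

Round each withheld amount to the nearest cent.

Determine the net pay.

$5,041.95

Medicare tax: $5,335.40 × 0.01 = $53.35
State unemployment insurance (employee share): $5,335.40 × 0.005 = $26.68
Wage garnishment: $5,335.40 × 0.04 = $213.42
Total deductions = $53.35 + $26.68 + $213.42 = $293.45
Net pay = $5,335.40 − $293.45 = $5,041.95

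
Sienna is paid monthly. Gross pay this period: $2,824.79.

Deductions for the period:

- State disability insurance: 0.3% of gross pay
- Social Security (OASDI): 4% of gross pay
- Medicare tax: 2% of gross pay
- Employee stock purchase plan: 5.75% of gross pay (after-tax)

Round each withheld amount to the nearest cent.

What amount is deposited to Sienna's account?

State disability insurance: $2,824.79 × 0.003 = $8.47
Social Security (OASDI): $2,824.79 × 0.04 = $112.99
Medicare tax: $2,824.79 × 0.02 = $56.50
Employee stock purchase plan: $2,824.79 × 0.0575 = $162.43
Total deductions = $8.47 + $112.99 + $56.50 + $162.43 = $340.39
Net pay = $2,824.79 − $340.39 = $2,484.40

$2,484.40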